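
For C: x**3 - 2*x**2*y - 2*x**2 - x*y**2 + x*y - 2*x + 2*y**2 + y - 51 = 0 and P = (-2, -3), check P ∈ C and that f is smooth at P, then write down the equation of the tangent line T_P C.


Tangent line at P: -18*x - 33*y - 135 = 0.

Step 1: f(-2, -3) = 0, so P lies on C.
Step 2: partial derivatives
  f_x(x, y) = 3*x**2 - 4*x*y - 4*x - y**2 + y - 2, f_y(x, y) = -2*x**2 - 2*x*y + x + 4*y + 1.
  f_x(P) = -18, f_y(P) = -33 (gradient nonzero, so P is smooth).
Step 3: tangent line at P: -18·(x − -2) + -33·(y − -3) = 0.
Expanding: -18*x - 33*y - 135 = 0.


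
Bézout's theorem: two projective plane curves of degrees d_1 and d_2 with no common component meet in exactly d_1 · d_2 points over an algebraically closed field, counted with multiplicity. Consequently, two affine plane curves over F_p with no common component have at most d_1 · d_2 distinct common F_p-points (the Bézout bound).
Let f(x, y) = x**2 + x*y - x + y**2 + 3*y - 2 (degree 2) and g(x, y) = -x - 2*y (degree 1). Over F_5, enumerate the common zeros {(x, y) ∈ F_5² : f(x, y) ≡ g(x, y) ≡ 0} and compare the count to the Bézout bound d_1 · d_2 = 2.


Common zeros: {(1, 2), (4, 3)}; count = 2; Bézout bound = 2.

deg(f) = 2, deg(g) = 1, so Bézout bound = 2.
Scan x ∈ F_5. For each x, list the y ∈ F_5 with f(x, y) ≡ 0 and those with g(x, y) ≡ 0 (mod 5); the common zeros in that column are the intersection.
  x = 0: f ≡ 0 at y ∈ ∅; g ≡ 0 at y ∈ {0}; common: ∅.
  x = 1: f ≡ 0 at y ∈ {2, 4}; g ≡ 0 at y ∈ {2}; common: {2}.
  x = 2: f ≡ 0 at y ∈ {0}; g ≡ 0 at y ∈ {4}; common: ∅.
  x = 3: f ≡ 0 at y ∈ {2}; g ≡ 0 at y ∈ {1}; common: ∅.
  x = 4: f ≡ 0 at y ∈ {0, 3}; g ≡ 0 at y ∈ {3}; common: {3}.
Collecting: common zeros = {(1, 2), (4, 3)}, so the count is 2.
Comparison with the Bézout bound: 2 ≤ 2 = deg(f)·deg(g), as expected for curves with no common component (the bound is attained).


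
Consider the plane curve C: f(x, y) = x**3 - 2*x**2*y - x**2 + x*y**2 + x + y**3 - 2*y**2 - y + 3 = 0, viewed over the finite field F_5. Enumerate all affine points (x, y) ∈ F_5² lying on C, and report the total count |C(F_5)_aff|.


Affine F_5-points: {(1, 4), (4, 0), (4, 1), (4, 2)}; count = 4.

For each of the 25 pairs (x, y) ∈ F_5², evaluate f(x, y) mod 5. Record the zeros.
  x = 0: [0↦3, 1↦1, 2↦1, 3↦4, 4↦1]  zeros at y ∈ ∅
  x = 1: [0↦4, 1↦1, 2↦2, 3↦3, 4↦0]  zeros at y ∈ {4}
  x = 2: [0↦4, 1↦1, 2↦4, 3↦4, 4↦2]  zeros at y ∈ ∅
  x = 3: [0↦4, 1↦2, 2↦3, 3↦3, 4↦3]  zeros at y ∈ ∅
  x = 4: [0↦0, 1↦0, 2↦0, 3↦1, 4↦4]  zeros at y ∈ {0, 1, 2}
Collecting zeros: affine points = {(1, 4), (4, 0), (4, 1), (4, 2)}.
Total count |C(F_5)_aff| = 4.


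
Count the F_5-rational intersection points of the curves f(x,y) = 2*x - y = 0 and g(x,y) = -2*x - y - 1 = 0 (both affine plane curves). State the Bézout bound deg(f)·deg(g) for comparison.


Common zeros: {(1, 2)}; count = 1; Bézout bound = 1.

deg(f) = 1, deg(g) = 1, so Bézout bound = 1.
Scan x ∈ F_5. For each x, list the y ∈ F_5 with f(x, y) ≡ 0 and those with g(x, y) ≡ 0 (mod 5); the common zeros in that column are the intersection.
  x = 0: f ≡ 0 at y ∈ {0}; g ≡ 0 at y ∈ {4}; common: ∅.
  x = 1: f ≡ 0 at y ∈ {2}; g ≡ 0 at y ∈ {2}; common: {2}.
  x = 2: f ≡ 0 at y ∈ {4}; g ≡ 0 at y ∈ {0}; common: ∅.
  x = 3: f ≡ 0 at y ∈ {1}; g ≡ 0 at y ∈ {3}; common: ∅.
  x = 4: f ≡ 0 at y ∈ {3}; g ≡ 0 at y ∈ {1}; common: ∅.
Collecting: common zeros = {(1, 2)}, so the count is 1.
Comparison with the Bézout bound: 1 ≤ 1 = deg(f)·deg(g), as expected for curves with no common component (the bound is attained).


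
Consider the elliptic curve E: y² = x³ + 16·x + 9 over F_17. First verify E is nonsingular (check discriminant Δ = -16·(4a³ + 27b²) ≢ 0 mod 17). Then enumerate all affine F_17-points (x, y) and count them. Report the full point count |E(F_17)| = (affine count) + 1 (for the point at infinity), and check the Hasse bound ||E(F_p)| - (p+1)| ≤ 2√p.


Affine points = {(0, 3), (0, 14), (1, 3), (1, 14), (2, 7), (2, 10), (3, 4), (3, 13), (4, 1), (4, 16), (6, 7), (6, 10), (9, 7), (9, 10), (10, 8), (10, 9), (12, 5), (12, 12), (13, 0), (14, 6), (14, 11), (16, 3), (16, 14)}; affine count = 23; |E(F_17)| = 24.

Discriminant check: Δ ∝ 4a³ + 27b² = 4·16³ + 27·9² = 4·4096 + 27·81 ≡ 7 (mod 17). Nonzero ⇒ E is nonsingular.
For each x ∈ F_17, compute rhs = x³ + 16·x + 9 mod 17, then count y ∈ F_17 with y² ≡ rhs.
  x = 0: rhs = 9, matching y values: 3, 14 (2 points).
  x = 1: rhs = 9, matching y values: 3, 14 (2 points).
  x = 2: rhs = 15, matching y values: 7, 10 (2 points).
  x = 3: rhs = 16, matching y values: 4, 13 (2 points).
  x = 4: rhs = 1, matching y values: 1, 16 (2 points).
  x = 5: rhs = 10, matching y values: none (0 points).
  x = 6: rhs = 15, matching y values: 7, 10 (2 points).
  x = 7: rhs = 5, matching y values: none (0 points).
  x = 8: rhs = 3, matching y values: none (0 points).
  x = 9: rhs = 15, matching y values: 7, 10 (2 points).
  x = 10: rhs = 13, matching y values: 8, 9 (2 points).
  x = 11: rhs = 3, matching y values: none (0 points).
  x = 12: rhs = 8, matching y values: 5, 12 (2 points).
  x = 13: rhs = 0, matching y values: 0 (1 points).
  x = 14: rhs = 2, matching y values: 6, 11 (2 points).
  x = 15: rhs = 3, matching y values: none (0 points).
  x = 16: rhs = 9, matching y values: 3, 14 (2 points).
Total affine count: 23.
Full point count |E(F_17)| = 23 + 1 = 24.
Hasse bound: |24 − (17+1)| = |6| = 6 ≤ 2√17 ≈ 8.2462 ✓.


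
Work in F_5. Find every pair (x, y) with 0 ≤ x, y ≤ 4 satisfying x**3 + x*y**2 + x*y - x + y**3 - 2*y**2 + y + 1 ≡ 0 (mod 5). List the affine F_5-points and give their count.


Affine F_5-points: {(1, 3), (3, 0), (3, 2)}; count = 3.

For each of the 25 pairs (x, y) ∈ F_5², evaluate f(x, y) mod 5. Record the zeros.
  x = 0: [0↦1, 1↦1, 2↦3, 3↦3, 4↦2]  zeros at y ∈ ∅
  x = 1: [0↦1, 1↦3, 2↦4, 3↦0, 4↦2]  zeros at y ∈ {3}
  x = 2: [0↦2, 1↦1, 2↦1, 3↦3, 4↦3]  zeros at y ∈ ∅
  x = 3: [0↦0, 1↦1, 2↦0, 3↦3, 4↦1]  zeros at y ∈ {0, 2}
  x = 4: [0↦1, 1↦4, 2↦2, 3↦1, 4↦2]  zeros at y ∈ ∅
Collecting zeros: affine points = {(1, 3), (3, 0), (3, 2)}.
Total count |C(F_5)_aff| = 3.


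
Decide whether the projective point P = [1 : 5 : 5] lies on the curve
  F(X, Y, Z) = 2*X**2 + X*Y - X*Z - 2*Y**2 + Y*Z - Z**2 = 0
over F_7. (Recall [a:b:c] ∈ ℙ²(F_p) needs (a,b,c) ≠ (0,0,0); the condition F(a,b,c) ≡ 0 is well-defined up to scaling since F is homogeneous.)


F(1,5,5) ≡ 1 (mod 7); P is NOT on the curve.

Evaluate F(1, 5, 5) term-by-term (mod 7).
  2*X**2 ↦ 2·1·1·1 = 2
  X*Y ↦ 1·1·5·1 = 5
  -X*Z ↦ -1·1·1·5 = -5
  -2*Y**2 ↦ -2·1·25·1 = -50
  Y*Z ↦ 1·1·5·5 = 25
  -Z**2 ↦ -1·1·1·25 = -25
Sum: F(1, 5, 5) = (2) + (5) + (-5) + (-50) + (25) + (-25) = -48.
Reducing mod 7: -48 ≡ 1 (mod 7).
Since F(a, b, c) ≡ 1 ≠ 0 (mod 7), P does NOT lie on the curve.


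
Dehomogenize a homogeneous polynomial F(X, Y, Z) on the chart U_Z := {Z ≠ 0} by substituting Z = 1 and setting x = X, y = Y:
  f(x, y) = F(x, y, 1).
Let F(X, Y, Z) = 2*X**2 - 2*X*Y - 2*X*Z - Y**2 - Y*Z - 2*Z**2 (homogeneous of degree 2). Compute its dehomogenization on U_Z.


f(x, y) = 2*x**2 - 2*x*y - 2*x - y**2 - y - 2

On U_Z we set Z = 1. Each monomial c·X^i·Y^j·Z^k in F becomes c·x^i·y^j·1^k = c·x^i·y^j.
Substituting Z = 1: F(X, Y, 1) = 2*x**2 - 2*x*y - 2*x - y**2 - y - 2.
Note: deg(f) ≤ deg(F) = 2; strict inequality happens when F is divisible by Z (lost terms).


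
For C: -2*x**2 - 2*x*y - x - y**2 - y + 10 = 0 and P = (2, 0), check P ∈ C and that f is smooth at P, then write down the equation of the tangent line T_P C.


Tangent line at P: -9*x - 5*y + 18 = 0.

Step 1: f(2, 0) = 0, so P lies on C.
Step 2: partial derivatives
  f_x(x, y) = -4*x - 2*y - 1, f_y(x, y) = -2*x - 2*y - 1.
  f_x(P) = -9, f_y(P) = -5 (gradient nonzero, so P is smooth).
Step 3: tangent line at P: -9·(x − 2) + -5·(y − 0) = 0.
Expanding: -9*x - 5*y + 18 = 0.


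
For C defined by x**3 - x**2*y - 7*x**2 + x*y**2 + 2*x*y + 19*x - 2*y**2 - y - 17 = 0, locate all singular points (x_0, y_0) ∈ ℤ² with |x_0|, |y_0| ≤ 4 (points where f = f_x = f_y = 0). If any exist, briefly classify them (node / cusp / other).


Singular points: {(3, 2)}; classification: cusp.

Compute partial derivatives:
  f_x = 3*x**2 - 2*x*y - 14*x + y**2 + 2*y + 19.
  f_y = -x**2 + 2*x*y + 2*x - 4*y - 1.
Scan x_0 ∈ {−4, ..., 4}. For each x_0, f_y(x_0, y) is a polynomial in y; find its integer roots y ∈ {−4, ..., 4}, then test f_x and f at those candidates.
  x = -4: f_y(-4, y) = -12*y - 25; no integer root y with |y| ≤ 4.
  x = -3: f_y(-3, y) = -10*y - 16; no integer root y with |y| ≤ 4.
  x = -2: f_y(-2, y) = -8*y - 9; no integer root y with |y| ≤ 4.
  x = -1: f_y(-1, y) = -6*y - 4; no integer root y with |y| ≤ 4.
  x = 0: f_y(0, y) = -4*y - 1; no integer root y with |y| ≤ 4.
  x = 1: f_y(1, y) = -2*y; vanishes at y ∈ {0}. (1, 0): f_x = 8 ≠ 0.
  x = 2: f_y(2, y) = -1; no integer root y with |y| ≤ 4.
  x = 3: f_y(3, y) = 2*y - 4; vanishes at y ∈ {2}. (3, 2): f_x = 0, f = 0 — SINGULAR.
  x = 4: f_y(4, y) = 4*y - 9; no integer root y with |y| ≤ 4.
Only singular point on the grid: (3, 2).
Classify: substitute x = 3 + u, y = 2 + v and expand: f = u**3 - u**2*v + u*v**2 + v**2.
No constant or linear terms (consistent with a singular point). Quadratic part: v**2. Cubic part: u**3 - u**2*v + u*v**2.
The quadratic part v**2 is a perfect square, so there is a single (double) tangent line v = 0, i.e. y = 2. Restricting the cubic part to that line (v = 0) leaves u**3 ≠ 0, so f is not divisible by v and the branch is v² ≈ -u**3 to lowest order — this is a cusp.
Classification: cusp.


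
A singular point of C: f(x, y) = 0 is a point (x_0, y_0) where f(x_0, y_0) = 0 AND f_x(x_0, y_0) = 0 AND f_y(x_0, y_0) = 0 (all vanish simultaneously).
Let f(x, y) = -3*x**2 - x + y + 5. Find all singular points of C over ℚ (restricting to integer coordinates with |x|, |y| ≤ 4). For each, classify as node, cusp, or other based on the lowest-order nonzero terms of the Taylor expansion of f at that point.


No singular points in the scanned grid; C is smooth there.

Compute partial derivatives:
  f_x = -6*x - 1.
  f_y = 1.
f_y = 1 is a nonzero constant, so f_y never vanishes: no point (x, y) can satisfy f = f_x = f_y = 0. In particular no (x, y) ∈ {−4, ..., 4}² is singular; the curve is smooth.


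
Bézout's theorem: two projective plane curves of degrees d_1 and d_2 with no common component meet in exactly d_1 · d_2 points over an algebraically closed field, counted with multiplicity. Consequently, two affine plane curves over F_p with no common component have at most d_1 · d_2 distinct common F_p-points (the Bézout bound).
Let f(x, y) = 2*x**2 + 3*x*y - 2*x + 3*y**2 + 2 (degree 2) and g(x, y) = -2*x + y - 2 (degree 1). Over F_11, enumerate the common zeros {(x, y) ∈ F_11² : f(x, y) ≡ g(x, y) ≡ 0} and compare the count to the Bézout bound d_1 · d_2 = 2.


Common zeros: {(6, 3), (8, 7)}; count = 2; Bézout bound = 2.

deg(f) = 2, deg(g) = 1, so Bézout bound = 2.
Scan x ∈ F_11. For each x, list the y ∈ F_11 with f(x, y) ≡ 0 and those with g(x, y) ≡ 0 (mod 11); the common zeros in that column are the intersection.
  x = 0: f ≡ 0 at y ∈ {5, 6}; g ≡ 0 at y ∈ {2}; common: ∅.
  x = 1: f ≡ 0 at y ∈ ∅; g ≡ 0 at y ∈ {4}; common: ∅.
  x = 2: f ≡ 0 at y ∈ ∅; g ≡ 0 at y ∈ {6}; common: ∅.
  x = 3: f ≡ 0 at y ∈ {2, 6}; g ≡ 0 at y ∈ {8}; common: ∅.
  x = 4: f ≡ 0 at y ∈ ∅; g ≡ 0 at y ∈ {10}; common: ∅.
  x = 5: f ≡ 0 at y ∈ ∅; g ≡ 0 at y ∈ {1}; common: ∅.
  x = 6: f ≡ 0 at y ∈ {2, 3}; g ≡ 0 at y ∈ {3}; common: {3}.
  x = 7: f ≡ 0 at y ∈ {1, 3}; g ≡ 0 at y ∈ {5}; common: ∅.
  x = 8: f ≡ 0 at y ∈ {7}; g ≡ 0 at y ∈ {7}; common: {7}.
  x = 9: f ≡ 0 at y ∈ {1}; g ≡ 0 at y ∈ {9}; common: ∅.
  x = 10: f ≡ 0 at y ∈ {5, 7}; g ≡ 0 at y ∈ {0}; common: ∅.
Collecting: common zeros = {(6, 3), (8, 7)}, so the count is 2.
Comparison with the Bézout bound: 2 ≤ 2 = deg(f)·deg(g), as expected for curves with no common component (the bound is attained).


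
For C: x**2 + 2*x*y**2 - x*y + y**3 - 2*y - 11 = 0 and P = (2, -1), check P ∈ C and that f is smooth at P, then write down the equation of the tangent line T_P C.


Tangent line at P: 7*x - 9*y - 23 = 0.

Step 1: f(2, -1) = 0, so P lies on C.
Step 2: partial derivatives
  f_x(x, y) = 2*x + 2*y**2 - y, f_y(x, y) = 4*x*y - x + 3*y**2 - 2.
  f_x(P) = 7, f_y(P) = -9 (gradient nonzero, so P is smooth).
Step 3: tangent line at P: 7·(x − 2) + -9·(y − -1) = 0.
Expanding: 7*x - 9*y - 23 = 0.


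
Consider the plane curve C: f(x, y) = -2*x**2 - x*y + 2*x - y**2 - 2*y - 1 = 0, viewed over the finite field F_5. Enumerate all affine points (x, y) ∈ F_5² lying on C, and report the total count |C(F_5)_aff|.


Affine F_5-points: {(0, 4), (1, 1), (2, 0), (2, 1), (4, 0), (4, 4)}; count = 6.

For each of the 25 pairs (x, y) ∈ F_5², evaluate f(x, y) mod 5. Record the zeros.
  x = 0: [0↦4, 1↦1, 2↦1, 3↦4, 4↦0]  zeros at y ∈ {4}
  x = 1: [0↦4, 1↦0, 2↦4, 3↦1, 4↦1]  zeros at y ∈ {1}
  x = 2: [0↦0, 1↦0, 2↦3, 3↦4, 4↦3]  zeros at y ∈ {0, 1}
  x = 3: [0↦2, 1↦1, 2↦3, 3↦3, 4↦1]  zeros at y ∈ ∅
  x = 4: [0↦0, 1↦3, 2↦4, 3↦3, 4↦0]  zeros at y ∈ {0, 4}
Collecting zeros: affine points = {(0, 4), (1, 1), (2, 0), (2, 1), (4, 0), (4, 4)}.
Total count |C(F_5)_aff| = 6.


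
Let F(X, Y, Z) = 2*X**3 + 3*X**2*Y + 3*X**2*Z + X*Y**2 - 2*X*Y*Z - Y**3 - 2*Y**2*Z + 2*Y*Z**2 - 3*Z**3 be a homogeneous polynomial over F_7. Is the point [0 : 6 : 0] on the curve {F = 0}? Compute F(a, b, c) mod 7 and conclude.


F(0,6,0) ≡ 1 (mod 7); P is NOT on the curve.

Evaluate F(0, 6, 0) term-by-term (mod 7).
  2*X**3 ↦ 2·0·1·1 = 0
  3*X**2*Y ↦ 3·0·6·1 = 0
  3*X**2*Z ↦ 3·0·1·0 = 0
  X*Y**2 ↦ 1·0·36·1 = 0
  -2*X*Y*Z ↦ -2·0·6·0 = 0
  -Y**3 ↦ -1·1·216·1 = -216
  -2*Y**2*Z ↦ -2·1·36·0 = 0
  2*Y*Z**2 ↦ 2·1·6·0 = 0
  -3*Z**3 ↦ -3·1·1·0 = 0
Sum: F(0, 6, 0) = (0) + (0) + (0) + (0) + (0) + (-216) + (0) + (0) + (0) = -216.
Reducing mod 7: -216 ≡ 1 (mod 7).
Since F(a, b, c) ≡ 1 ≠ 0 (mod 7), P does NOT lie on the curve.


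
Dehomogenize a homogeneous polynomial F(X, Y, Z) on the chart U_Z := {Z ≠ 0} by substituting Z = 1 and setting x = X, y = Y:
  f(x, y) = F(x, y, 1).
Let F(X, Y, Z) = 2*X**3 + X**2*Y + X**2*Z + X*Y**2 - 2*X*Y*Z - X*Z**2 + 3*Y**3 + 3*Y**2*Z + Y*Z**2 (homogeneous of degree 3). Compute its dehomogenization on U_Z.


f(x, y) = 2*x**3 + x**2*y + x**2 + x*y**2 - 2*x*y - x + 3*y**3 + 3*y**2 + y

On U_Z we set Z = 1. Each monomial c·X^i·Y^j·Z^k in F becomes c·x^i·y^j·1^k = c·x^i·y^j.
Substituting Z = 1: F(X, Y, 1) = 2*x**3 + x**2*y + x**2 + x*y**2 - 2*x*y - x + 3*y**3 + 3*y**2 + y.
Note: deg(f) ≤ deg(F) = 3; strict inequality happens when F is divisible by Z (lost terms).


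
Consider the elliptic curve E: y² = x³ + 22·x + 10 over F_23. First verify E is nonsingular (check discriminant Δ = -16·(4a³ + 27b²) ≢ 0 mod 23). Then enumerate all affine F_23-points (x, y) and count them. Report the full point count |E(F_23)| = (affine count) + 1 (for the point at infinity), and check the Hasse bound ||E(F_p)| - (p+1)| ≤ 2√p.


Affine points = {(2, 4), (2, 19), (4, 1), (4, 22), (6, 6), (6, 17), (7, 1), (7, 22), (8, 10), (8, 13), (12, 1), (12, 22), (13, 3), (13, 20), (14, 7), (14, 16), (15, 9), (15, 14), (20, 3), (20, 20), (21, 2), (21, 21)}; affine count = 22; |E(F_23)| = 23.

Discriminant check: Δ ∝ 4a³ + 27b² = 4·22³ + 27·10² = 4·10648 + 27·100 ≡ 5 (mod 23). Nonzero ⇒ E is nonsingular.
For each x ∈ F_23, compute rhs = x³ + 22·x + 10 mod 23, then count y ∈ F_23 with y² ≡ rhs.
  x = 0: rhs = 10, matching y values: none (0 points).
  x = 1: rhs = 10, matching y values: none (0 points).
  x = 2: rhs = 16, matching y values: 4, 19 (2 points).
  x = 3: rhs = 11, matching y values: none (0 points).
  x = 4: rhs = 1, matching y values: 1, 22 (2 points).
  x = 5: rhs = 15, matching y values: none (0 points).
  x = 6: rhs = 13, matching y values: 6, 17 (2 points).
  x = 7: rhs = 1, matching y values: 1, 22 (2 points).
  x = 8: rhs = 8, matching y values: 10, 13 (2 points).
  x = 9: rhs = 17, matching y values: none (0 points).
  x = 10: rhs = 11, matching y values: none (0 points).
  x = 11: rhs = 19, matching y values: none (0 points).
  x = 12: rhs = 1, matching y values: 1, 22 (2 points).
  x = 13: rhs = 9, matching y values: 3, 20 (2 points).
  x = 14: rhs = 3, matching y values: 7, 16 (2 points).
  x = 15: rhs = 12, matching y values: 9, 14 (2 points).
  x = 16: rhs = 19, matching y values: none (0 points).
  x = 17: rhs = 7, matching y values: none (0 points).
  x = 18: rhs = 5, matching y values: none (0 points).
  x = 19: rhs = 19, matching y values: none (0 points).
  x = 20: rhs = 9, matching y values: 3, 20 (2 points).
  x = 21: rhs = 4, matching y values: 2, 21 (2 points).
  x = 22: rhs = 10, matching y values: none (0 points).
Total affine count: 22.
Full point count |E(F_23)| = 22 + 1 = 23.
Hasse bound: |23 − (23+1)| = |-1| = 1 ≤ 2√23 ≈ 9.5917 ✓.


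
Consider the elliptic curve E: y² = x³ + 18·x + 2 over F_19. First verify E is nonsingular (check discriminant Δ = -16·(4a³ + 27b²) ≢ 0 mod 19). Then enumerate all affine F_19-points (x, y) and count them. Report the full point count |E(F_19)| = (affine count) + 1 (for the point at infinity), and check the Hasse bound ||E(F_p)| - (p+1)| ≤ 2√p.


Affine points = {(3, 8), (3, 11), (4, 9), (4, 10), (9, 0), (10, 2), (10, 17), (11, 7), (11, 12), (13, 1), (13, 18), (16, 4), (16, 15)}; affine count = 13; |E(F_19)| = 14.

Discriminant check: Δ ∝ 4a³ + 27b² = 4·18³ + 27·2² = 4·5832 + 27·4 ≡ 9 (mod 19). Nonzero ⇒ E is nonsingular.
For each x ∈ F_19, compute rhs = x³ + 18·x + 2 mod 19, then count y ∈ F_19 with y² ≡ rhs.
  x = 0: rhs = 2, matching y values: none (0 points).
  x = 1: rhs = 2, matching y values: none (0 points).
  x = 2: rhs = 8, matching y values: none (0 points).
  x = 3: rhs = 7, matching y values: 8, 11 (2 points).
  x = 4: rhs = 5, matching y values: 9, 10 (2 points).
  x = 5: rhs = 8, matching y values: none (0 points).
  x = 6: rhs = 3, matching y values: none (0 points).
  x = 7: rhs = 15, matching y values: none (0 points).
  x = 8: rhs = 12, matching y values: none (0 points).
  x = 9: rhs = 0, matching y values: 0 (1 points).
  x = 10: rhs = 4, matching y values: 2, 17 (2 points).
  x = 11: rhs = 11, matching y values: 7, 12 (2 points).
  x = 12: rhs = 8, matching y values: none (0 points).
  x = 13: rhs = 1, matching y values: 1, 18 (2 points).
  x = 14: rhs = 15, matching y values: none (0 points).
  x = 15: rhs = 18, matching y values: none (0 points).
  x = 16: rhs = 16, matching y values: 4, 15 (2 points).
  x = 17: rhs = 15, matching y values: none (0 points).
  x = 18: rhs = 2, matching y values: none (0 points).
Total affine count: 13.
Full point count |E(F_19)| = 13 + 1 = 14.
Hasse bound: |14 − (19+1)| = |-6| = 6 ≤ 2√19 ≈ 8.7178 ✓.


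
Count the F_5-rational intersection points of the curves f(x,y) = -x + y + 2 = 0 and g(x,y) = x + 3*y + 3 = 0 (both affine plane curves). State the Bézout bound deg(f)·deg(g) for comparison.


Common zeros: {(2, 0)}; count = 1; Bézout bound = 1.

deg(f) = 1, deg(g) = 1, so Bézout bound = 1.
Scan x ∈ F_5. For each x, list the y ∈ F_5 with f(x, y) ≡ 0 and those with g(x, y) ≡ 0 (mod 5); the common zeros in that column are the intersection.
  x = 0: f ≡ 0 at y ∈ {3}; g ≡ 0 at y ∈ {4}; common: ∅.
  x = 1: f ≡ 0 at y ∈ {4}; g ≡ 0 at y ∈ {2}; common: ∅.
  x = 2: f ≡ 0 at y ∈ {0}; g ≡ 0 at y ∈ {0}; common: {0}.
  x = 3: f ≡ 0 at y ∈ {1}; g ≡ 0 at y ∈ {3}; common: ∅.
  x = 4: f ≡ 0 at y ∈ {2}; g ≡ 0 at y ∈ {1}; common: ∅.
Collecting: common zeros = {(2, 0)}, so the count is 1.
Comparison with the Bézout bound: 1 ≤ 1 = deg(f)·deg(g), as expected for curves with no common component (the bound is attained).


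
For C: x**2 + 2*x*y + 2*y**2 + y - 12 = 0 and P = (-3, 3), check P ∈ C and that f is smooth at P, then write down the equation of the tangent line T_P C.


Tangent line at P: 7*y - 21 = 0.

Step 1: f(-3, 3) = 0, so P lies on C.
Step 2: partial derivatives
  f_x(x, y) = 2*x + 2*y, f_y(x, y) = 2*x + 4*y + 1.
  f_x(P) = 0, f_y(P) = 7 (gradient nonzero, so P is smooth).
Step 3: tangent line at P: 0·(x − -3) + 7·(y − 3) = 0.
Expanding: 7*y - 21 = 0.


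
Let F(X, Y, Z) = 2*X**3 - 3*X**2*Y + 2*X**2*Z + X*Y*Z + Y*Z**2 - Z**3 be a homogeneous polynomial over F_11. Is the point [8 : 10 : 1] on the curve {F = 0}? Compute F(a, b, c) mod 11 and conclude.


F(8,10,1) ≡ 3 (mod 11); P is NOT on the curve.

Evaluate F(8, 10, 1) term-by-term (mod 11).
  2*X**3 ↦ 2·512·1·1 = 1024
  -3*X**2*Y ↦ -3·64·10·1 = -1920
  2*X**2*Z ↦ 2·64·1·1 = 128
  X*Y*Z ↦ 1·8·10·1 = 80
  Y*Z**2 ↦ 1·1·10·1 = 10
  -Z**3 ↦ -1·1·1·1 = -1
Sum: F(8, 10, 1) = (1024) + (-1920) + (128) + (80) + (10) + (-1) = -679.
Reducing mod 11: -679 ≡ 3 (mod 11).
Since F(a, b, c) ≡ 3 ≠ 0 (mod 11), P does NOT lie on the curve.


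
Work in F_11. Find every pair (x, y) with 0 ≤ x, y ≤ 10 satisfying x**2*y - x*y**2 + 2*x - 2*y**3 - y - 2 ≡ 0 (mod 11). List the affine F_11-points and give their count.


Affine F_11-points: {(0, 6), (0, 8), (1, 0), (1, 5), (2, 6), (4, 10), (5, 8), (5, 9), (8, 3), (8, 5), (8, 10), (9, 3)}; count = 12.

For each of the 121 pairs (x, y) ∈ F_11², evaluate f(x, y) mod 11. Record the zeros.
  x = 0: [0↦9, 1↦6, 2↦2, 3↦7, 4↦9, 5↦7, 6↦0, 7↦9, 8↦0, 9↦5, 10↦1]  zeros at y ∈ {6, 8}
  x = 1: [0↦0, 1↦8, 2↦2, 3↦3, 4↦10, 5↦0, 6↦5, 7↦2, 8↦1, 9↦1, 10↦1]  zeros at y ∈ {0, 5}
  x = 2: [0↦2, 1↦1, 2↦6, 3↦5, 4↦8, 5↦3, 6↦0, 7↦9, 8↦7, 9↦4, 10↦10]  zeros at y ∈ {6}
  x = 3: [0↦4, 1↦7, 2↦3, 3↦2, 4↦3, 5↦5, 6↦7, 7↦8, 8↦7, 9↦3, 10↦6]  zeros at y ∈ ∅
  x = 4: [0↦6, 1↦4, 2↦4, 3↦5, 4↦6, 5↦6, 6↦4, 7↦10, 8↦1, 9↦9, 10↦0]  zeros at y ∈ {10}
  x = 5: [0↦8, 1↦3, 2↦9, 3↦3, 4↦6, 5↦6, 6↦2, 7↦4, 8↦0, 9↦0, 10↦3]  zeros at y ∈ {8, 9}
  x = 6: [0↦10, 1↦4, 2↦7, 3↦7, 4↦3, 5↦5, 6↦1, 7↦1, 8↦4, 9↦9, 10↦4]  zeros at y ∈ ∅
  x = 7: [0↦1, 1↦7, 2↦9, 3↦6, 4↦8, 5↦3, 6↦1, 7↦1, 8↦2, 9↦3, 10↦3]  zeros at y ∈ ∅
  x = 8: [0↦3, 1↦1, 2↦4, 3↦0, 4↦10, 5↦0, 6↦2, 7↦4, 8↦5, 9↦4, 10↦0]  zeros at y ∈ {3, 5, 10}
  x = 9: [0↦5, 1↦8, 2↦3, 3↦0, 4↦9, 5↦7, 6↦4, 7↦10, 8↦2, 9↦1, 10↦6]  zeros at y ∈ {3}
  x = 10: [0↦7, 1↦6, 2↦6, 3↦6, 4↦5, 5↦2, 6↦7, 7↦8, 8↦4, 9↦5, 10↦10]  zeros at y ∈ ∅
Collecting zeros: affine points = {(0, 6), (0, 8), (1, 0), (1, 5), (2, 6), (4, 10), (5, 8), (5, 9), (8, 3), (8, 5), (8, 10), (9, 3)}.
Total count |C(F_11)_aff| = 12.


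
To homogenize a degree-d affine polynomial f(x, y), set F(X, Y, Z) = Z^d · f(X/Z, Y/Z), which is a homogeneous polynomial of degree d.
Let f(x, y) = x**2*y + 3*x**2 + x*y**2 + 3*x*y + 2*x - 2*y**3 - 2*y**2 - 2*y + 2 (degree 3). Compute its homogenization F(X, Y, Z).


F(X, Y, Z) = X**2*Y + 3*X**2*Z + X*Y**2 + 3*X*Y*Z + 2*X*Z**2 - 2*Y**3 - 2*Y**2*Z - 2*Y*Z**2 + 2*Z**3

deg(f) = 3.
Substitute x = X/Z, y = Y/Z into f, then multiply by Z^3.
  monomial 1·x^2·y^1 ↦ 1·X^2·Y^1·Z^0.
  monomial 3·x^2·y^0 ↦ 3·X^2·Y^0·Z^1.
  monomial 1·x^1·y^2 ↦ 1·X^1·Y^2·Z^0.
  monomial 3·x^1·y^1 ↦ 3·X^1·Y^1·Z^1.
  monomial 2·x^1·y^0 ↦ 2·X^1·Y^0·Z^2.
  monomial -2·x^0·y^3 ↦ -2·X^0·Y^3·Z^0.
  monomial -2·x^0·y^2 ↦ -2·X^0·Y^2·Z^1.
  monomial -2·x^0·y^1 ↦ -2·X^0·Y^1·Z^2.
  monomial 2·x^0·y^0 ↦ 2·X^0·Y^0·Z^3.
Collecting: F(X, Y, Z) = X**2*Y + 3*X**2*Z + X*Y**2 + 3*X*Y*Z + 2*X*Z**2 - 2*Y**3 - 2*Y**2*Z - 2*Y*Z**2 + 2*Z**3.


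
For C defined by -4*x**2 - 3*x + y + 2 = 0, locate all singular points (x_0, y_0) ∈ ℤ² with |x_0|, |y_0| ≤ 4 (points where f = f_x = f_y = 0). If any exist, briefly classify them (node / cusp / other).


No singular points in the scanned grid; C is smooth there.

Compute partial derivatives:
  f_x = -8*x - 3.
  f_y = 1.
f_y = 1 is a nonzero constant, so f_y never vanishes: no point (x, y) can satisfy f = f_x = f_y = 0. In particular no (x, y) ∈ {−4, ..., 4}² is singular; the curve is smooth.


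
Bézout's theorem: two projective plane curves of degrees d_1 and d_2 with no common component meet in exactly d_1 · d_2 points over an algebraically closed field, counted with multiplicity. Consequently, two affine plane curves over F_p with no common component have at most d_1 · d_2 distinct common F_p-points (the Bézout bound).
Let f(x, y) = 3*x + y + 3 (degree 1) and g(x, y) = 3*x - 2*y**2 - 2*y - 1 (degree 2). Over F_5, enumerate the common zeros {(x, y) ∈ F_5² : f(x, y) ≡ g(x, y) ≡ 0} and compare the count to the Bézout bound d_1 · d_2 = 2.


Common zeros: ∅; count = 0; Bézout bound = 2.

deg(f) = 1, deg(g) = 2, so Bézout bound = 2.
Scan x ∈ F_5. For each x, list the y ∈ F_5 with f(x, y) ≡ 0 and those with g(x, y) ≡ 0 (mod 5); the common zeros in that column are the intersection.
  x = 0: f ≡ 0 at y ∈ {2}; g ≡ 0 at y ∈ {1, 3}; common: ∅.
  x = 1: f ≡ 0 at y ∈ {4}; g ≡ 0 at y ∈ {2}; common: ∅.
  x = 2: f ≡ 0 at y ∈ {1}; g ≡ 0 at y ∈ {0, 4}; common: ∅.
  x = 3: f ≡ 0 at y ∈ {3}; g ≡ 0 at y ∈ ∅; common: ∅.
  x = 4: f ≡ 0 at y ∈ {0}; g ≡ 0 at y ∈ ∅; common: ∅.
Collecting: common zeros = ∅, so the count is 0.
Comparison with the Bézout bound: 0 ≤ 2 = deg(f)·deg(g), as expected for curves with no common component (the affine F_5-count falls short of the bound because intersections may lie at infinity, over extension fields, or carry multiplicity).


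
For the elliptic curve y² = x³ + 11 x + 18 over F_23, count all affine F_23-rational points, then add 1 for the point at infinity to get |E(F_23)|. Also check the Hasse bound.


Affine points = {(0, 8), (0, 15), (2, 5), (2, 18), (3, 3), (3, 20), (6, 1), (6, 22), (7, 1), (7, 22), (9, 8), (9, 15), (10, 1), (10, 22), (13, 9), (13, 14), (14, 8), (14, 15), (15, 4), (15, 19), (16, 9), (16, 14), (17, 9), (17, 14), (19, 5), (19, 18), (20, 2), (20, 21), (22, 11), (22, 12)}; affine count = 30; |E(F_23)| = 31.

Discriminant check: Δ ∝ 4a³ + 27b² = 4·11³ + 27·18² = 4·1331 + 27·324 ≡ 19 (mod 23). Nonzero ⇒ E is nonsingular.
For each x ∈ F_23, compute rhs = x³ + 11·x + 18 mod 23, then count y ∈ F_23 with y² ≡ rhs.
  x = 0: rhs = 18, matching y values: 8, 15 (2 points).
  x = 1: rhs = 7, matching y values: none (0 points).
  x = 2: rhs = 2, matching y values: 5, 18 (2 points).
  x = 3: rhs = 9, matching y values: 3, 20 (2 points).
  x = 4: rhs = 11, matching y values: none (0 points).
  x = 5: rhs = 14, matching y values: none (0 points).
  x = 6: rhs = 1, matching y values: 1, 22 (2 points).
  x = 7: rhs = 1, matching y values: 1, 22 (2 points).
  x = 8: rhs = 20, matching y values: none (0 points).
  x = 9: rhs = 18, matching y values: 8, 15 (2 points).
  x = 10: rhs = 1, matching y values: 1, 22 (2 points).
  x = 11: rhs = 21, matching y values: none (0 points).
  x = 12: rhs = 15, matching y values: none (0 points).
  x = 13: rhs = 12, matching y values: 9, 14 (2 points).
  x = 14: rhs = 18, matching y values: 8, 15 (2 points).
  x = 15: rhs = 16, matching y values: 4, 19 (2 points).
  x = 16: rhs = 12, matching y values: 9, 14 (2 points).
  x = 17: rhs = 12, matching y values: 9, 14 (2 points).
  x = 18: rhs = 22, matching y values: none (0 points).
  x = 19: rhs = 2, matching y values: 5, 18 (2 points).
  x = 20: rhs = 4, matching y values: 2, 21 (2 points).
  x = 21: rhs = 11, matching y values: none (0 points).
  x = 22: rhs = 6, matching y values: 11, 12 (2 points).
Total affine count: 30.
Full point count |E(F_23)| = 30 + 1 = 31.
Hasse bound: |31 − (23+1)| = |7| = 7 ≤ 2√23 ≈ 9.5917 ✓.


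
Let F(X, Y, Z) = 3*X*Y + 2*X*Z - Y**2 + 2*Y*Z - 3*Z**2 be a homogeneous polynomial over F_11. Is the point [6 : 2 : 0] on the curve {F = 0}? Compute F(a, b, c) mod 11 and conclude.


F(6,2,0) ≡ 10 (mod 11); P is NOT on the curve.

Evaluate F(6, 2, 0) term-by-term (mod 11).
  3*X*Y ↦ 3·6·2·1 = 36
  2*X*Z ↦ 2·6·1·0 = 0
  -Y**2 ↦ -1·1·4·1 = -4
  2*Y*Z ↦ 2·1·2·0 = 0
  -3*Z**2 ↦ -3·1·1·0 = 0
Sum: F(6, 2, 0) = (36) + (0) + (-4) + (0) + (0) = 32.
Reducing mod 11: 32 ≡ 10 (mod 11).
Since F(a, b, c) ≡ 10 ≠ 0 (mod 11), P does NOT lie on the curve.


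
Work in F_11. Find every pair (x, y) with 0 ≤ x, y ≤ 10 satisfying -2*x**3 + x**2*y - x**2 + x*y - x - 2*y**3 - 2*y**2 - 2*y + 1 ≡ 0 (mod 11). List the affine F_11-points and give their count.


Affine F_11-points: {(0, 3), (1, 8), (2, 4), (3, 9), (4, 3), (4, 8), (4, 10), (6, 0), (6, 4), (6, 6), (8, 2), (8, 3), (8, 5), (9, 1), (10, 4)}; count = 15.

For each of the 121 pairs (x, y) ∈ F_11², evaluate f(x, y) mod 11. Record the zeros.
  x = 0: [0↦1, 1↦6, 2↦6, 3↦0, 4↦9, 5↦10, 6↦2, 7↦6, 8↦10, 9↦2, 10↦3]  zeros at y ∈ {3}
  x = 1: [0↦8, 1↦4, 2↦6, 3↦2, 4↦2, 5↦5, 6↦10, 7↦5, 8↦0, 9↦5, 10↦8]  zeros at y ∈ {8}
  x = 2: [0↦1, 1↦1, 2↦7, 3↦7, 4↦0, 5↦7, 6↦5, 7↦4, 8↦3, 9↦1, 10↦8]  zeros at y ∈ {4}
  x = 3: [0↦1, 1↦7, 2↦8, 3↦3, 4↦2, 5↦4, 6↦8, 7↦2, 8↦7, 9↦0, 10↦2]  zeros at y ∈ {9}
  x = 4: [0↦7, 1↦10, 2↦8, 3↦0, 4↦7, 5↦6, 6↦7, 7↦9, 8↦0, 9↦1, 10↦0]  zeros at y ∈ {3, 8, 10}
  x = 5: [0↦7, 1↦9, 2↦6, 3↦8, 4↦3, 5↦1, 6↦1, 7↦2, 8↦3, 9↦3, 10↦1]  zeros at y ∈ ∅
  x = 6: [0↦0, 1↦3, 2↦1, 3↦4, 4↦0, 5↦10, 6↦0, 7↦2, 8↦4, 9↦5, 10↦4]  zeros at y ∈ {0, 4, 6}
  x = 7: [0↦7, 1↦2, 2↦3, 3↦9, 4↦8, 5↦10, 6↦3, 7↦8, 8↦2, 9↦6, 10↦8]  zeros at y ∈ ∅
  x = 8: [0↦5, 1↦5, 2↦0, 3↦0, 4↦4, 5↦0, 6↦9, 7↦8, 8↦7, 9↦5, 10↦1]  zeros at y ∈ {2, 3, 5}
  x = 9: [0↦4, 1↦0, 2↦2, 3↦9, 4↦9, 5↦1, 6↦6, 7↦1, 8↦7, 9↦1, 10↦4]  zeros at y ∈ {1}
  x = 10: [0↦3, 1↦8, 2↦8, 3↦2, 4↦0, 5↦1, 6↦4, 7↦8, 8↦1, 9↦4, 10↦5]  zeros at y ∈ {4}
Collecting zeros: affine points = {(0, 3), (1, 8), (2, 4), (3, 9), (4, 3), (4, 8), (4, 10), (6, 0), (6, 4), (6, 6), (8, 2), (8, 3), (8, 5), (9, 1), (10, 4)}.
Total count |C(F_11)_aff| = 15.


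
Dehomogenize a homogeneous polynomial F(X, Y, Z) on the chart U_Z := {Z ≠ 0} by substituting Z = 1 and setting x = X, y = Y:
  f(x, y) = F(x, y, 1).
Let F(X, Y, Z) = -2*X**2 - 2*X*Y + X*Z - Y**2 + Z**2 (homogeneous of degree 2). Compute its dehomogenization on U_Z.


f(x, y) = -2*x**2 - 2*x*y + x - y**2 + 1

On U_Z we set Z = 1. Each monomial c·X^i·Y^j·Z^k in F becomes c·x^i·y^j·1^k = c·x^i·y^j.
Substituting Z = 1: F(X, Y, 1) = -2*x**2 - 2*x*y + x - y**2 + 1.
Note: deg(f) ≤ deg(F) = 2; strict inequality happens when F is divisible by Z (lost terms).


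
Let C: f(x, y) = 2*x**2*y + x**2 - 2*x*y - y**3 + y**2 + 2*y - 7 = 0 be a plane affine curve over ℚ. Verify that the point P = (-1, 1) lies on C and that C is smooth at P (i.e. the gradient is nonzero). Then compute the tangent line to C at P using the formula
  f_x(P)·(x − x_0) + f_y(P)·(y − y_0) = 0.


Tangent line at P: -8*x + 5*y - 13 = 0.

Step 1: f(-1, 1) = 0, so P lies on C.
Step 2: partial derivatives
  f_x(x, y) = 4*x*y + 2*x - 2*y, f_y(x, y) = 2*x**2 - 2*x - 3*y**2 + 2*y + 2.
  f_x(P) = -8, f_y(P) = 5 (gradient nonzero, so P is smooth).
Step 3: tangent line at P: -8·(x − -1) + 5·(y − 1) = 0.
Expanding: -8*x + 5*y - 13 = 0.


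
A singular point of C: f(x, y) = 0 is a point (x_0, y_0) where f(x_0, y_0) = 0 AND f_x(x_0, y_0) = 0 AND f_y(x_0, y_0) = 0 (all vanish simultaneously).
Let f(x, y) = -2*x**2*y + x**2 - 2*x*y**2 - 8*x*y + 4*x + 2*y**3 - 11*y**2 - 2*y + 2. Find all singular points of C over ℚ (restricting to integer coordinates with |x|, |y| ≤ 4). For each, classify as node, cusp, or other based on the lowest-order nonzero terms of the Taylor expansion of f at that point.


Singular points: {(-3, 1)}; classification: node.

Compute partial derivatives:
  f_x = -4*x*y + 2*x - 2*y**2 - 8*y + 4.
  f_y = -2*x**2 - 4*x*y - 8*x + 6*y**2 - 22*y - 2.
Scan x_0 ∈ {−4, ..., 4}. For each x_0, f_y(x_0, y) is a polynomial in y; find its integer roots y ∈ {−4, ..., 4}, then test f_x and f at those candidates.
  x = -4: f_y(-4, y) = 6*y**2 - 6*y - 2; no integer root y with |y| ≤ 4.
  x = -3: f_y(-3, y) = 6*y**2 - 10*y + 4; vanishes at y ∈ {1}. (-3, 1): f_x = 0, f = 0 — SINGULAR.
  x = -2: f_y(-2, y) = 6*y**2 - 14*y + 6; no integer root y with |y| ≤ 4.
  x = -1: f_y(-1, y) = 6*y**2 - 18*y + 4; no integer root y with |y| ≤ 4.
  x = 0: f_y(0, y) = 6*y**2 - 22*y - 2; no integer root y with |y| ≤ 4.
  x = 1: f_y(1, y) = 6*y**2 - 26*y - 12; no integer root y with |y| ≤ 4.
  x = 2: f_y(2, y) = 6*y**2 - 30*y - 26; no integer root y with |y| ≤ 4.
  x = 3: f_y(3, y) = 6*y**2 - 34*y - 44; no integer root y with |y| ≤ 4.
  x = 4: f_y(4, y) = 6*y**2 - 38*y - 66; no integer root y with |y| ≤ 4.
Only singular point on the grid: (-3, 1).
Classify: substitute x = -3 + u, y = 1 + v and expand: f = -2*u**2*v - u**2 - 2*u*v**2 + 2*v**3 + v**2.
No constant or linear terms (consistent with a singular point). Quadratic part: -u**2 + v**2. Cubic part: -2*u**2*v - 2*u*v**2 + 2*v**3.
The quadratic part v**2 - u**2 = (v − u)(v + u) splits into two distinct linear factors, so there are two distinct tangent lines y − 1 = ±(x − -3) — this is a node (ordinary double point).
Classification: node.


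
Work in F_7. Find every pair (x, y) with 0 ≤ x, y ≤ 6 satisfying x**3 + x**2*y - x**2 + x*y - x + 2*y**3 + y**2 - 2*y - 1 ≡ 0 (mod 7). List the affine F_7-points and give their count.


Affine F_7-points: {(0, 1), (0, 3), (0, 6), (1, 5), (2, 4), (3, 0), (4, 4), (5, 4), (6, 2)}; count = 9.

For each of the 49 pairs (x, y) ∈ F_7², evaluate f(x, y) mod 7. Record the zeros.
  x = 0: [0↦6, 1↦0, 2↦1, 3↦0, 4↦2, 5↦5, 6↦0]  zeros at y ∈ {1, 3, 6}
  x = 1: [0↦5, 1↦1, 2↦4, 3↦5, 4↦2, 5↦0, 6↦4]  zeros at y ∈ {5}
  x = 2: [0↦1, 1↦1, 2↦1, 3↦6, 4↦0, 5↦2, 6↦3]  zeros at y ∈ {4}
  x = 3: [0↦0, 1↦6, 2↦5, 3↦2, 4↦2, 5↦3, 6↦3]  zeros at y ∈ {0}
  x = 4: [0↦1, 1↦1, 2↦1, 3↦6, 4↦0, 5↦2, 6↦3]  zeros at y ∈ {4}
  x = 5: [0↦3, 1↦6, 2↦2, 3↦3, 4↦0, 5↦5, 6↦2]  zeros at y ∈ {4}
  x = 6: [0↦5, 1↦6, 2↦0, 3↦6, 4↦1, 5↦4, 6↦6]  zeros at y ∈ {2}
Collecting zeros: affine points = {(0, 1), (0, 3), (0, 6), (1, 5), (2, 4), (3, 0), (4, 4), (5, 4), (6, 2)}.
Total count |C(F_7)_aff| = 9.


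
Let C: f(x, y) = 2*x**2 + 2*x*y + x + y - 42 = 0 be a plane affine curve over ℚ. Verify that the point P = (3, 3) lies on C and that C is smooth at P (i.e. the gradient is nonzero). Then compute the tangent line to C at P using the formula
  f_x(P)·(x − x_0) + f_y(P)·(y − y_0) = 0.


Tangent line at P: 19*x + 7*y - 78 = 0.

Step 1: f(3, 3) = 0, so P lies on C.
Step 2: partial derivatives
  f_x(x, y) = 4*x + 2*y + 1, f_y(x, y) = 2*x + 1.
  f_x(P) = 19, f_y(P) = 7 (gradient nonzero, so P is smooth).
Step 3: tangent line at P: 19·(x − 3) + 7·(y − 3) = 0.
Expanding: 19*x + 7*y - 78 = 0.


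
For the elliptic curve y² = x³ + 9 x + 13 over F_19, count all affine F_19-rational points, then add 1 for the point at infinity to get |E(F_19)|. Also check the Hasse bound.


Affine points = {(1, 2), (1, 17), (2, 1), (2, 18), (6, 6), (6, 13), (7, 1), (7, 18), (9, 5), (9, 14), (10, 1), (10, 18), (12, 5), (12, 14), (13, 3), (13, 16), (16, 4), (16, 15), (17, 5), (17, 14)}; affine count = 20; |E(F_19)| = 21.

Discriminant check: Δ ∝ 4a³ + 27b² = 4·9³ + 27·13² = 4·729 + 27·169 ≡ 12 (mod 19). Nonzero ⇒ E is nonsingular.
For each x ∈ F_19, compute rhs = x³ + 9·x + 13 mod 19, then count y ∈ F_19 with y² ≡ rhs.
  x = 0: rhs = 13, matching y values: none (0 points).
  x = 1: rhs = 4, matching y values: 2, 17 (2 points).
  x = 2: rhs = 1, matching y values: 1, 18 (2 points).
  x = 3: rhs = 10, matching y values: none (0 points).
  x = 4: rhs = 18, matching y values: none (0 points).
  x = 5: rhs = 12, matching y values: none (0 points).
  x = 6: rhs = 17, matching y values: 6, 13 (2 points).
  x = 7: rhs = 1, matching y values: 1, 18 (2 points).
  x = 8: rhs = 8, matching y values: none (0 points).
  x = 9: rhs = 6, matching y values: 5, 14 (2 points).
  x = 10: rhs = 1, matching y values: 1, 18 (2 points).
  x = 11: rhs = 18, matching y values: none (0 points).
  x = 12: rhs = 6, matching y values: 5, 14 (2 points).
  x = 13: rhs = 9, matching y values: 3, 16 (2 points).
  x = 14: rhs = 14, matching y values: none (0 points).
  x = 15: rhs = 8, matching y values: none (0 points).
  x = 16: rhs = 16, matching y values: 4, 15 (2 points).
  x = 17: rhs = 6, matching y values: 5, 14 (2 points).
  x = 18: rhs = 3, matching y values: none (0 points).
Total affine count: 20.
Full point count |E(F_19)| = 20 + 1 = 21.
Hasse bound: |21 − (19+1)| = |1| = 1 ≤ 2√19 ≈ 8.7178 ✓.


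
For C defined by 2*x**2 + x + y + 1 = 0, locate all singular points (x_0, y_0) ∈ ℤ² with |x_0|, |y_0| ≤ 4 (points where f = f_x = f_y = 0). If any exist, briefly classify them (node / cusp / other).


No singular points in the scanned grid; C is smooth there.

Compute partial derivatives:
  f_x = 4*x + 1.
  f_y = 1.
f_y = 1 is a nonzero constant, so f_y never vanishes: no point (x, y) can satisfy f = f_x = f_y = 0. In particular no (x, y) ∈ {−4, ..., 4}² is singular; the curve is smooth.


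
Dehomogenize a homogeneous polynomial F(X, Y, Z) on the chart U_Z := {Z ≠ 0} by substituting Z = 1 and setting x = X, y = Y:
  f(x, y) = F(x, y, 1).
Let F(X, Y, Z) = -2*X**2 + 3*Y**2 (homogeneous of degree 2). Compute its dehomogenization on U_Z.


f(x, y) = -2*x**2 + 3*y**2

On U_Z we set Z = 1. Each monomial c·X^i·Y^j·Z^k in F becomes c·x^i·y^j·1^k = c·x^i·y^j.
Substituting Z = 1: F(X, Y, 1) = -2*x**2 + 3*y**2.
Note: deg(f) ≤ deg(F) = 2; strict inequality happens when F is divisible by Z (lost terms).


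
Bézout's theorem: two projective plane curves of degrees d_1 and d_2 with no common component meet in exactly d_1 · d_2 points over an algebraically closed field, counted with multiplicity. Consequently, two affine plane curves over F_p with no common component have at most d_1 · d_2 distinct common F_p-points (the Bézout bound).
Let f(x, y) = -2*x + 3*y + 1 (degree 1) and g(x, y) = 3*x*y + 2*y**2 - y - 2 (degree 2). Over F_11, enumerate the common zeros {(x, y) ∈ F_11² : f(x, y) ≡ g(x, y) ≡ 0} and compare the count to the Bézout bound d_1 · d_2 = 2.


Common zeros: {(7, 8)}; count = 1; Bézout bound = 2.

deg(f) = 1, deg(g) = 2, so Bézout bound = 2.
Scan x ∈ F_11. For each x, list the y ∈ F_11 with f(x, y) ≡ 0 and those with g(x, y) ≡ 0 (mod 11); the common zeros in that column are the intersection.
  x = 0: f ≡ 0 at y ∈ {7}; g ≡ 0 at y ∈ ∅; common: ∅.
  x = 1: f ≡ 0 at y ∈ {4}; g ≡ 0 at y ∈ {3, 7}; common: ∅.
  x = 2: f ≡ 0 at y ∈ {1}; g ≡ 0 at y ∈ ∅; common: ∅.
  x = 3: f ≡ 0 at y ∈ {9}; g ≡ 0 at y ∈ {2, 5}; common: ∅.
  x = 4: f ≡ 0 at y ∈ {6}; g ≡ 0 at y ∈ {1, 10}; common: ∅.
  x = 5: f ≡ 0 at y ∈ {3}; g ≡ 0 at y ∈ {6, 9}; common: ∅.
  x = 6: f ≡ 0 at y ∈ {0}; g ≡ 0 at y ∈ ∅; common: ∅.
  x = 7: f ≡ 0 at y ∈ {8}; g ≡ 0 at y ∈ {4, 8}; common: {8}.
  x = 8: f ≡ 0 at y ∈ {5}; g ≡ 0 at y ∈ ∅; common: ∅.
  x = 9: f ≡ 0 at y ∈ {2}; g ≡ 0 at y ∈ ∅; common: ∅.
  x = 10: f ≡ 0 at y ∈ {10}; g ≡ 0 at y ∈ ∅; common: ∅.
Collecting: common zeros = {(7, 8)}, so the count is 1.
Comparison with the Bézout bound: 1 ≤ 2 = deg(f)·deg(g), as expected for curves with no common component (the affine F_11-count falls short of the bound because intersections may lie at infinity, over extension fields, or carry multiplicity).
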